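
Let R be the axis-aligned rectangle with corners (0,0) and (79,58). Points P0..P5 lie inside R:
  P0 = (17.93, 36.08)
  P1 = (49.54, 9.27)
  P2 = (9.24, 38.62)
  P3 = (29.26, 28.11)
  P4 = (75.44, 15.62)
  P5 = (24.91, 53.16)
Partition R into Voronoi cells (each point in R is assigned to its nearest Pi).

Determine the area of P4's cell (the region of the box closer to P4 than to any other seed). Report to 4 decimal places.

1. box [0,79]×[0,58]: [(0, 0) (79, 0) (79, 58) (0, 58)]
2. ⊥bis P4·P0 via (46.685,25.85): [(37.4885, 0) (79, 0) (79, 58) (58.1228, 58)]  |A|=1809.2719
3. ⊥bis P4·P1 via (62.49,12.445): [(54.0961, 46.6815) (65.5412, 0) (79, 0) (79, 58) (58.1228, 58)]  |A|=1154.5008
4. ⊥bis P4·P2 via (42.34,27.12): [(54.0961, 46.6815) (65.5412, 0) (79, 0) (79, 58) (58.1228, 58)]  |A|=1154.5008
5. ⊥bis P4·P3 via (52.35,21.865): [(56.4573, 37.051) (65.5412, 0) (79, 0) (79, 58) (62.1232, 58)]  |A|=1079.8469
6. ⊥bis P4·P5 via (50.175,34.39): [(58.9219, 46.1636) (56.4573, 37.051) (65.5412, 0) (79, 0) (79, 58) (67.7155, 58)]  |A|=1046.7507
7. canonical 6-gon: [(58.9219, 46.1636) (56.4573, 37.051) (65.5412, 0) (79, 0) (79, 58) (67.7155, 58)]
8. shoelace: 1046.7507

Area of P4's cell: 1046.7507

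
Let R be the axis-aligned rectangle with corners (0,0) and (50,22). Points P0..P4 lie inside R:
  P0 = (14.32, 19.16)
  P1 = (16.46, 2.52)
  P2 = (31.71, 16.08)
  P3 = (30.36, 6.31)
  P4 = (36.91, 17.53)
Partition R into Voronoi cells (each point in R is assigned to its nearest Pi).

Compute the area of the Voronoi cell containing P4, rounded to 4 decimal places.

1. box [0,50]×[0,22]: [(0, 0) (50, 0) (50, 22) (0, 22)]
2. ⊥bis P4·P0 via (25.615,18.345): [(24.2913, 0) (50, 0) (50, 22) (25.8787, 22)]  |A|=548.1297
3. ⊥bis P4·P1 via (26.685,10.025): [(25.1642, 12.097) (34.0432, 0) (50, 0) (50, 22) (25.8787, 22)]  |A|=489.1452
4. ⊥bis P4·P2 via (34.31,16.805): [(38.996, 0) (50, 0) (50, 22) (32.8614, 22)]  |A|=309.5686
5. ⊥bis P4·P3 via (33.635,11.92): [(36.0683, 10.4995) (50, 2.3665) (50, 22) (32.8614, 22)]  |A|=235.3159
6. canonical 4-gon: [(36.0683, 10.4995) (50, 2.3665) (50, 22) (32.8614, 22)]
7. shoelace: 235.3159

Area of P4's cell: 235.3159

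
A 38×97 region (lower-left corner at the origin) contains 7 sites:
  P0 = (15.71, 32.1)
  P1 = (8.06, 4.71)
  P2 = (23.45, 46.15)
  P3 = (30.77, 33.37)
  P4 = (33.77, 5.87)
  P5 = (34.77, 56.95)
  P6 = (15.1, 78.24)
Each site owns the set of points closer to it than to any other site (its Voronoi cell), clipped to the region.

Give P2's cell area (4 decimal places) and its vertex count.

Area of P2's cell: 501.5601 (5 vertices)

1. box [0,38]×[0,97]: [(0, 0) (38, 0) (38, 97) (0, 97)]
2. ⊥bis P2·P0 via (19.58,39.125): [(0, 49.9114) (38, 28.9776) (38, 97) (0, 97)]  |A|=2187.1084
3. ⊥bis P2·P1 via (15.755,25.43): [(0, 49.9114) (38, 28.9776) (38, 97) (0, 97)]  |A|=2187.1084
4. ⊥bis P2·P3 via (27.11,39.76): [(0, 49.9114) (22.8532, 37.3218) (38, 45.9975) (38, 97) (0, 97)]  |A|=2058.2102
5. ⊥bis P2·P4 via (28.61,26.01): [(0, 49.9114) (22.8532, 37.3218) (38, 45.9975) (38, 97) (0, 97)]  |A|=2058.2102
6. ⊥bis P2·P5 via (29.11,51.55): [(0, 82.0616) (0, 49.9114) (22.8532, 37.3218) (35.6769, 44.6669)]  |A|=738.1615
7. ⊥bis P2·P6 via (19.275,62.195): [(19.0178, 62.1281) (0, 57.1795) (0, 49.9114) (22.8532, 37.3218) (35.6769, 44.6669)]  |A|=501.5601
8. canonical 5-gon: [(19.0178, 62.1281) (0, 57.1795) (0, 49.9114) (22.8532, 37.3218) (35.6769, 44.6669)]
9. shoelace: 501.5601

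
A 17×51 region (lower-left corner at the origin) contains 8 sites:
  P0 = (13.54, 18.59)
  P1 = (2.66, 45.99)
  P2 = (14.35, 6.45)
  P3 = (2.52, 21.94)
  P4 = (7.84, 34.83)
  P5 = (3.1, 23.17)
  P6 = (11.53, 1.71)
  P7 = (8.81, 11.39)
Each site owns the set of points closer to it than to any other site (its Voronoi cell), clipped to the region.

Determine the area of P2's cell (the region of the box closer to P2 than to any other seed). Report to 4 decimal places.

Area of P2's cell: 49.3390

1. box [0,17]×[0,51]: [(0, 0) (17, 0) (17, 51) (0, 51)]
2. ⊥bis P2·P0 via (13.945,12.52): [(0, 11.5896) (0, 0) (17, 0) (17, 12.7238)]  |A|=206.6639
3. ⊥bis P2·P1 via (8.505,26.22): [(0, 11.5896) (0, 0) (17, 0) (17, 12.7238)]  |A|=206.6639
4. ⊥bis P2·P3 via (8.435,14.195): [(5.5044, 11.9568) (0, 7.753) (0, 0) (17, 0) (17, 12.7238)]  |A|=196.1051
5. ⊥bis P2·P4 via (11.095,20.64): [(5.5044, 11.9568) (0, 7.753) (0, 0) (17, 0) (17, 12.7238)]  |A|=196.1051
6. ⊥bis P2·P5 via (8.725,14.81): [(5.5044, 11.9568) (0, 7.753) (0, 0) (17, 0) (17, 12.7238)]  |A|=196.1051
7. ⊥bis P2·P6 via (12.94,4.08): [(5.5044, 11.9568) (2.9628, 10.0158) (17, 1.6646) (17, 12.7238)]  |A|=87.8026
8. ⊥bis P2·P7 via (11.58,8.92): [(14.8436, 12.58) (9.2315, 6.2863) (17, 1.6646) (17, 12.7238)]  |A|=49.339
9. canonical 4-gon: [(14.8436, 12.58) (9.2315, 6.2863) (17, 1.6646) (17, 12.7238)]
10. shoelace: 49.339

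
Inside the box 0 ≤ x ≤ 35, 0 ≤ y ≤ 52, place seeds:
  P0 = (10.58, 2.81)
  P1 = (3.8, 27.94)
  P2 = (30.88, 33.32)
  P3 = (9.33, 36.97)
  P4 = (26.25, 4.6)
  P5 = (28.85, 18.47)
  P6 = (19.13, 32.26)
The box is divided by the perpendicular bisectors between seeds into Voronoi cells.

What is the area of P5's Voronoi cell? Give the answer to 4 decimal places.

1. box [0,35]×[0,52]: [(0, 0) (35, 0) (35, 52) (0, 52)]
2. ⊥bis P5·P0 via (19.715,10.64): [(0, 33.6408) (28.835, 0) (35, 0) (35, 52) (0, 52)]  |A|=1334.9833
3. ⊥bis P5·P1 via (16.325,23.205): [(14.0663, 17.2302) (28.835, 0) (35, 0) (35, 52) (27.2108, 52)]  |A|=732.8042
4. ⊥bis P5·P2 via (29.865,25.895): [(17.9573, 27.5228) (14.0663, 17.2302) (28.835, 0) (35, 0) (35, 25.193)]  |A|=409.0436
5. ⊥bis P5·P3 via (19.09,27.72): [(18.7946, 27.4083) (17.3297, 25.8627) (14.0663, 17.2302) (28.835, 0) (35, 0) (35, 25.193)]  |A|=408.3127
6. ⊥bis P5·P4 via (27.55,11.535): [(18.7946, 27.4083) (17.3297, 25.8627) (14.0663, 17.2302) (17.3011, 13.4562) (35, 10.1385) (35, 25.193)]  |A|=277.1142
7. ⊥bis P5·P6 via (23.99,25.365): [(25.5741, 26.4816) (14.6538, 18.7843) (14.0663, 17.2302) (17.3011, 13.4562) (35, 10.1385) (35, 25.193)]  |A|=242.8456
8. canonical 6-gon: [(25.5741, 26.4816) (14.6538, 18.7843) (14.0663, 17.2302) (17.3011, 13.4562) (35, 10.1385) (35, 25.193)]
9. shoelace: 242.8456

Area of P5's cell: 242.8456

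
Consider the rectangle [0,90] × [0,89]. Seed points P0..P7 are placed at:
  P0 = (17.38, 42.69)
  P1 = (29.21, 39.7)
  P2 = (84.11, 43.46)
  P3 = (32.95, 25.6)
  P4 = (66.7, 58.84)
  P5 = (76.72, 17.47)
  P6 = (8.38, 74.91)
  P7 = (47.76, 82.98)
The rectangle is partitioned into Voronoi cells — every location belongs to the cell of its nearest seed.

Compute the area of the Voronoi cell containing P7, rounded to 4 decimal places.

Area of P7's cell: 930.4051

1. box [0,90]×[0,89]: [(0, 0) (90, 0) (90, 89) (0, 89)]
2. ⊥bis P7·P0 via (32.57,62.835): [(0, 87.3939) (90, 19.5309) (90, 89) (0, 89)]  |A|=3198.387
3. ⊥bis P7·P1 via (38.485,61.34): [(0, 87.3939) (29.3736, 65.2452) (90, 39.2604) (90, 89) (0, 89)]  |A|=2600.3207
4. ⊥bis P7·P2 via (65.935,63.22): [(0, 87.3939) (29.3736, 65.2452) (55.8154, 53.9121) (90, 85.3547) (90, 89) (0, 89)]  |A|=1812.464
5. ⊥bis P7·P3 via (40.355,54.29): [(0, 87.3939) (29.3736, 65.2452) (55.8154, 53.9121) (90, 85.3547) (90, 89) (0, 89)]  |A|=1812.464
6. ⊥bis P7·P4 via (57.23,70.91): [(0, 87.3939) (29.3736, 65.2452) (42.7194, 59.5251) (80.2866, 89) (0, 89)]  |A|=1281.3122
7. ⊥bis P7·P5 via (62.24,50.225): [(0, 87.3939) (29.3736, 65.2452) (42.7194, 59.5251) (80.2866, 89) (0, 89)]  |A|=1281.3122
8. ⊥bis P7·P6 via (28.07,78.945): [(31.0223, 64.5386) (42.7194, 59.5251) (80.2866, 89) (26.0095, 89)]  |A|=930.4051
9. canonical 4-gon: [(31.0223, 64.5386) (42.7194, 59.5251) (80.2866, 89) (26.0095, 89)]
10. shoelace: 930.4051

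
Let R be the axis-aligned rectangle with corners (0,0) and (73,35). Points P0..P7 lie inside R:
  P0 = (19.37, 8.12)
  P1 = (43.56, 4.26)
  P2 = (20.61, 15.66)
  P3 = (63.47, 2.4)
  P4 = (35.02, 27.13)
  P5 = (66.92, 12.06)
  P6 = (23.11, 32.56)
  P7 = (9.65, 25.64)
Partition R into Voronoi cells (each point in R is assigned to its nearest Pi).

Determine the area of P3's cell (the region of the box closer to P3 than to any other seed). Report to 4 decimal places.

1. box [0,73]×[0,35]: [(0, 0) (73, 0) (73, 35) (0, 35)]
2. ⊥bis P3·P0 via (41.42,5.26): [(40.7378, 0) (73, 0) (73, 35) (45.2774, 35)]  |A|=1049.7343
3. ⊥bis P3·P1 via (53.515,3.33): [(53.2039, 0) (73, 0) (73, 35) (56.4736, 35)]  |A|=635.6432
4. ⊥bis P3·P2 via (42.04,9.03): [(53.2039, 0) (73, 0) (73, 35) (56.4736, 35)]  |A|=635.6432
5. ⊥bis P3·P4 via (49.245,14.765): [(55.2261, 21.6458) (53.2039, 0) (73, 0) (73, 35) (66.8342, 35)]  |A|=566.4647
6. ⊥bis P3·P5 via (65.195,7.23): [(54.2447, 11.1408) (53.2039, 0) (73, 0) (73, 4.4425)]  |A|=151.9326
7. ⊥bis P3·P6 via (43.29,17.48): [(54.2447, 11.1408) (53.2039, 0) (73, 0) (73, 4.4425)]  |A|=151.9326
8. ⊥bis P3·P7 via (36.56,14.02): [(54.2447, 11.1408) (53.2039, 0) (73, 0) (73, 4.4425)]  |A|=151.9326
9. canonical 4-gon: [(54.2447, 11.1408) (53.2039, 0) (73, 0) (73, 4.4425)]
10. shoelace: 151.9326

Area of P3's cell: 151.9326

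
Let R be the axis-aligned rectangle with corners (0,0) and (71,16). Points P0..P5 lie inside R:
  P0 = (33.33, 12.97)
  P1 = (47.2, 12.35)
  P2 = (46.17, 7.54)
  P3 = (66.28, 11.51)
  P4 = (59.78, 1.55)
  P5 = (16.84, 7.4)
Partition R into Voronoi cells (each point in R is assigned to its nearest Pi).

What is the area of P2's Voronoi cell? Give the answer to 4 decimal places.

Area of P2's cell: 153.1631

1. box [0,71]×[0,16]: [(0, 0) (71, 0) (71, 16) (0, 16)]
2. ⊥bis P2·P0 via (39.75,10.255): [(35.4132, 0) (71, 0) (71, 16) (42.1795, 16)]  |A|=515.2581
3. ⊥bis P2·P1 via (46.685,9.945): [(40.2057, 11.3325) (35.4132, 0) (71, 0) (71, 4.7383)]  |A|=274.5989
4. ⊥bis P2·P3 via (56.225,9.525): [(56.5595, 7.8305) (40.2057, 11.3325) (35.4132, 0) (58.1054, 0)]  |A|=189.9019
5. ⊥bis P2·P4 via (52.975,4.545): [(54.6052, 8.249) (40.2057, 11.3325) (35.4132, 0) (50.9747, 0)]  |A|=153.1631
6. ⊥bis P2·P5 via (31.505,7.47): [(54.6052, 8.249) (40.2057, 11.3325) (35.4132, 0) (50.9747, 0)]  |A|=153.1631
7. canonical 4-gon: [(54.6052, 8.249) (40.2057, 11.3325) (35.4132, 0) (50.9747, 0)]
8. shoelace: 153.1631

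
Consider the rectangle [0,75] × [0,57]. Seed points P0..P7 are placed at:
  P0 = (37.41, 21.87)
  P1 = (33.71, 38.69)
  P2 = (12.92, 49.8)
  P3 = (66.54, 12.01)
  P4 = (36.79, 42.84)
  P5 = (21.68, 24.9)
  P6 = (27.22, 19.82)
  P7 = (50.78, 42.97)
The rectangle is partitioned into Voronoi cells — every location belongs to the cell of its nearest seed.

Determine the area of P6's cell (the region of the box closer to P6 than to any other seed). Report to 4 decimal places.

Area of P6's cell: 474.1245

1. box [0,75]×[0,57]: [(0, 0) (75, 0) (75, 57) (0, 57)]
2. ⊥bis P6·P0 via (32.315,20.845): [(0, 0) (36.5085, 0) (25.0414, 57) (0, 57)]  |A|=1754.1742
3. ⊥bis P6·P1 via (30.465,29.255): [(0, 39.7329) (0, 0) (36.5085, 0) (30.6348, 29.1966)]  |A|=1141.568
4. ⊥bis P6·P2 via (20.07,34.81): [(17.6583, 33.6596) (0, 25.2369) (0, 0) (36.5085, 0) (30.6348, 29.1966)]  |A|=1013.581
5. ⊥bis P6·P3 via (46.88,15.915): [(17.6583, 33.6596) (0, 25.2369) (0, 0) (36.5085, 0) (30.6348, 29.1966)]  |A|=1013.581
6. ⊥bis P6·P4 via (32.005,31.33): [(17.6583, 33.6596) (0, 25.2369) (0, 0) (36.5085, 0) (30.6348, 29.1966)]  |A|=1013.581
7. ⊥bis P6·P5 via (24.45,22.36): [(3.9466, 0) (36.5085, 0) (30.65, 29.1214)]  |A|=474.1245
8. ⊥bis P6·P7 via (39,31.395): [(3.9466, 0) (36.5085, 0) (30.65, 29.1214)]  |A|=474.1245
9. canonical 3-gon: [(3.9466, 0) (36.5085, 0) (30.65, 29.1214)]
10. shoelace: 474.1245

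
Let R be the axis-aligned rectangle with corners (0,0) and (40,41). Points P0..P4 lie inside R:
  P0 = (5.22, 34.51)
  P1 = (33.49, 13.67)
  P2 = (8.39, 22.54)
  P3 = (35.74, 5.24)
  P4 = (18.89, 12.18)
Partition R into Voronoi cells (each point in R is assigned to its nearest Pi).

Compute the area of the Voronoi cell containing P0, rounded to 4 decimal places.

Area of P0's cell: 304.5572

1. box [0,40]×[0,41]: [(0, 0) (40, 0) (40, 41) (0, 41)]
2. ⊥bis P0·P1 via (19.355,24.09): [(0, 0) (1.5964, 0) (31.8207, 41) (0, 41)]  |A|=685.0499
3. ⊥bis P0·P2 via (6.805,28.525): [(0, 26.7228) (26.4619, 33.7307) (31.8207, 41) (0, 41)]  |A|=304.5572
4. ⊥bis P0·P3 via (20.48,19.875): [(0, 26.7228) (26.4619, 33.7307) (31.8207, 41) (0, 41)]  |A|=304.5572
5. ⊥bis P0·P4 via (12.055,23.345): [(0, 26.7228) (26.4619, 33.7307) (31.8207, 41) (0, 41)]  |A|=304.5572
6. canonical 4-gon: [(0, 26.7228) (26.4619, 33.7307) (31.8207, 41) (0, 41)]
7. shoelace: 304.5572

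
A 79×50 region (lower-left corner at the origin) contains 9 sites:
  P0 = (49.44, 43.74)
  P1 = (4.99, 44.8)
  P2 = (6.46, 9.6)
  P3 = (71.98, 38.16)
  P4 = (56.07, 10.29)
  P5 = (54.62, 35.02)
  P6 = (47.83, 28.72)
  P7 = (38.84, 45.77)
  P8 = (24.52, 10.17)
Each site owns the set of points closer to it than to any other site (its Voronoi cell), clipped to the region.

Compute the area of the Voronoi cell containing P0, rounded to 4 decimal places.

Area of P0's cell: 180.8867

1. box [0,79]×[0,50]: [(0, 0) (79, 0) (79, 50) (0, 50)]
2. ⊥bis P0·P1 via (27.215,44.27): [(26.1593, 0) (79, 0) (79, 50) (27.3516, 50)]  |A|=2612.2266
3. ⊥bis P0·P2 via (27.95,26.67): [(26.8289, 28.0813) (49.1346, 0) (79, 0) (79, 50) (27.3516, 50)]  |A|=2289.6381
4. ⊥bis P0·P3 via (60.71,40.95): [(26.8289, 28.0813) (49.1346, 0) (50.5724, 0) (62.9504, 50) (27.3516, 50)]  |A|=1177.7091
5. ⊥bis P0·P4 via (52.755,27.015): [(26.8289, 28.0813) (31.0873, 22.7203) (57.4927, 27.954) (62.9504, 50) (27.3516, 50)]  |A|=810.4156
6. ⊥bis P0·P5 via (52.03,39.38): [(26.8289, 28.0813) (28.8105, 25.5867) (61.7509, 45.1546) (62.9504, 50) (27.3516, 50)]  |A|=524.9783
7. ⊥bis P0·P6 via (48.635,36.23): [(27.0784, 38.5407) (47.0189, 36.4032) (61.7509, 45.1546) (62.9504, 50) (27.3516, 50)]  |A|=387.0016
8. ⊥bis P0·P7 via (44.14,44.755): [(42.6306, 36.8736) (47.0189, 36.4032) (61.7509, 45.1546) (62.9504, 50) (45.1445, 50)]  |A|=180.8867
9. ⊥bis P0·P8 via (36.98,26.955): [(42.6306, 36.8736) (47.0189, 36.4032) (61.7509, 45.1546) (62.9504, 50) (45.1445, 50)]  |A|=180.8867
10. canonical 5-gon: [(42.6306, 36.8736) (47.0189, 36.4032) (61.7509, 45.1546) (62.9504, 50) (45.1445, 50)]
11. shoelace: 180.8867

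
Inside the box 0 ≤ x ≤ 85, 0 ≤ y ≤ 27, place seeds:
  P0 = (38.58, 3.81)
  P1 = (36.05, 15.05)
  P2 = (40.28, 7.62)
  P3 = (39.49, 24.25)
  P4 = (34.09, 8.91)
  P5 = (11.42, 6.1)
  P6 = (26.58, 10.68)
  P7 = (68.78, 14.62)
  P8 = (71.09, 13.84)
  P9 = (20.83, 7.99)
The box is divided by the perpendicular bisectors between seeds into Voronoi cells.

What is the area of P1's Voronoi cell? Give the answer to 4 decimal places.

Area of P1's cell: 118.4398

1. box [0,85]×[0,27]: [(0, 0) (85, 0) (85, 27) (0, 27)]
2. ⊥bis P1·P0 via (37.315,9.43): [(0, 1.0308) (85, 20.1634) (85, 27) (0, 27)]  |A|=1394.2477
3. ⊥bis P1·P2 via (38.165,11.335): [(0, 1.0308) (33.1866, 8.5008) (65.6806, 27) (0, 27)]  |A|=1038.4359
4. ⊥bis P1·P3 via (37.77,19.65): [(0, 1.0308) (33.1866, 8.5008) (46.8239, 16.2646) (18.113, 27) (0, 27)]  |A|=783.1082
5. ⊥bis P1·P4 via (35.07,11.98): [(0, 23.175) (37.779, 11.1152) (46.8239, 16.2646) (18.113, 27) (0, 27)]  |A|=338.5851
6. ⊥bis P1·P5 via (23.735,10.575): [(21.6701, 16.2575) (37.779, 11.1152) (46.8239, 16.2646) (18.113, 27) (17.7665, 27)]  |A|=201.7123
7. ⊥bis P1·P6 via (31.315,12.865): [(31.1453, 13.2329) (37.779, 11.1152) (46.8239, 16.2646) (26.1851, 23.9817)]  |A|=118.4398
8. ⊥bis P1·P7 via (52.415,14.835): [(31.1453, 13.2329) (37.779, 11.1152) (46.8239, 16.2646) (26.1851, 23.9817)]  |A|=118.4398
9. ⊥bis P1·P8 via (53.57,14.445): [(31.1453, 13.2329) (37.779, 11.1152) (46.8239, 16.2646) (26.1851, 23.9817)]  |A|=118.4398
10. ⊥bis P1·P9 via (28.44,11.52): [(31.1453, 13.2329) (37.779, 11.1152) (46.8239, 16.2646) (26.1851, 23.9817)]  |A|=118.4398
11. canonical 4-gon: [(31.1453, 13.2329) (37.779, 11.1152) (46.8239, 16.2646) (26.1851, 23.9817)]
12. shoelace: 118.4398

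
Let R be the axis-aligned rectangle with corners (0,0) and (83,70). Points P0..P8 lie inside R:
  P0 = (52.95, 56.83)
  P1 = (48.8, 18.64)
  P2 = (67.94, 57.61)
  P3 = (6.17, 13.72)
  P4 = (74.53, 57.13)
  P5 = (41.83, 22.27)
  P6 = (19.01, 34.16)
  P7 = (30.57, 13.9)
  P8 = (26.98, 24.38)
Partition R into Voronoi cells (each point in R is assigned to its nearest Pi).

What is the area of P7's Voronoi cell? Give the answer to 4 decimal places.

1. box [0,83]×[0,70]: [(0, 0) (83, 0) (83, 70) (0, 70)]
2. ⊥bis P7·P0 via (41.76,35.365): [(0, 57.1351) (0, 0) (83, 0) (83, 13.866)]  |A|=2946.545
3. ⊥bis P7·P1 via (39.685,16.27): [(33.6162, 39.6105) (0, 57.1351) (0, 0) (43.9154, 0)]  |A|=1830.0868
4. ⊥bis P7·P2 via (49.255,35.755): [(33.6162, 39.6105) (0, 57.1351) (0, 0) (43.9154, 0)]  |A|=1830.0868
5. ⊥bis P7·P3 via (18.37,13.81): [(33.6162, 39.6105) (18.1201, 47.6888) (18.4719, 0) (43.9154, 0)]  |A|=871.99
6. ⊥bis P7·P4 via (52.55,35.515): [(33.6162, 39.6105) (18.1201, 47.6888) (18.4719, 0) (43.9154, 0)]  |A|=871.99
7. ⊥bis P7·P5 via (36.2,18.085): [(40.834, 11.851) (18.1594, 42.3546) (18.4719, 0) (43.9154, 0)]  |A|=626.1863
8. ⊥bis P7·P6 via (24.79,24.03): [(40.834, 11.851) (29.6988, 26.8309) (18.3218, 20.3394) (18.4719, 0) (43.9154, 0)]  |A|=500.4253
9. ⊥bis P7·P8 via (28.775,19.14): [(40.834, 11.851) (34.068, 20.9532) (18.357, 15.5712) (18.4719, 0) (43.9154, 0)]  |A|=415.2579
10. canonical 5-gon: [(40.834, 11.851) (34.068, 20.9532) (18.357, 15.5712) (18.4719, 0) (43.9154, 0)]
11. shoelace: 415.2579

Area of P7's cell: 415.2579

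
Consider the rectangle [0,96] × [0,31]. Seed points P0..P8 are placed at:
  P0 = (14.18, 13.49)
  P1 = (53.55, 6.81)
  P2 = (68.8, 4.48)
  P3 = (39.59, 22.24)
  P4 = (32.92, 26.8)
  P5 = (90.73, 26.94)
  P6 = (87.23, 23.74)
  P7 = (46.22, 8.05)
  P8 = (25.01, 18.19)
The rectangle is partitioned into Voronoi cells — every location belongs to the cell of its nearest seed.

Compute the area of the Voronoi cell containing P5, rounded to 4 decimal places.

Area of P5's cell: 81.3283

1. box [0,96]×[0,31]: [(0, 0) (96, 0) (96, 31) (0, 31)]
2. ⊥bis P5·P0 via (52.455,20.215): [(56.0068, 0) (96, 0) (96, 31) (50.5601, 31)]  |A|=1324.2135
3. ⊥bis P5·P1 via (72.14,16.875): [(81.2765, 0) (96, 0) (96, 31) (64.4924, 31)]  |A|=716.582
4. ⊥bis P5·P2 via (79.765,15.71): [(64.9264, 30.1984) (95.8547, 0) (96, 0) (96, 31) (64.4924, 31)]  |A|=496.4626
5. ⊥bis P5·P3 via (65.16,24.59): [(64.5869, 30.8255) (64.9264, 30.1984) (95.8547, 0) (96, 0) (96, 31) (64.5709, 31)]  |A|=496.4557
6. ⊥bis P5·P4 via (61.825,26.87): [(64.5869, 30.8255) (64.9264, 30.1984) (95.8547, 0) (96, 0) (96, 31) (64.5709, 31)]  |A|=496.4557
7. ⊥bis P5·P6 via (88.98,25.34): [(96, 17.6619) (96, 31) (83.8051, 31)]  |A|=81.3283
8. ⊥bis P5·P7 via (68.475,17.495): [(96, 17.6619) (96, 31) (83.8051, 31)]  |A|=81.3283
9. ⊥bis P5·P8 via (57.87,22.565): [(96, 17.6619) (96, 31) (83.8051, 31)]  |A|=81.3283
10. canonical 3-gon: [(96, 17.6619) (96, 31) (83.8051, 31)]
11. shoelace: 81.3283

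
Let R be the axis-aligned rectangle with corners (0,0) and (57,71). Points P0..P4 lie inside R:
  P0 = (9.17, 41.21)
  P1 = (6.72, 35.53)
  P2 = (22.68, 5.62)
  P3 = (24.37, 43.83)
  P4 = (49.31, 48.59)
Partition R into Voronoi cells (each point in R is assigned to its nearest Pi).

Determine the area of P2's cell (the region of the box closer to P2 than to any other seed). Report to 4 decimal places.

Area of P2's cell: 1176.9216

1. box [0,57]×[0,71]: [(0, 0) (57, 0) (57, 71) (0, 71)]
2. ⊥bis P2·P0 via (15.925,23.415): [(0, 17.3699) (0, 0) (57, 0) (57, 39.0071)]  |A|=1606.7435
3. ⊥bis P2·P1 via (14.7,20.575): [(30.122, 28.8042) (0, 12.7311) (0, 0) (57, 0) (57, 39.0071)]  |A|=1536.8787
4. ⊥bis P2·P3 via (23.525,24.725): [(22.5575, 24.7678) (0, 12.7311) (0, 0) (57, 0) (57, 23.2444)]  |A|=1249.7704
5. ⊥bis P2·P4 via (35.995,27.105): [(41.0889, 23.9482) (22.5575, 24.7678) (0, 12.7311) (0, 0) (57, 0) (57, 14.0875)]  |A|=1176.9216
6. canonical 6-gon: [(41.0889, 23.9482) (22.5575, 24.7678) (0, 12.7311) (0, 0) (57, 0) (57, 14.0875)]
7. shoelace: 1176.9216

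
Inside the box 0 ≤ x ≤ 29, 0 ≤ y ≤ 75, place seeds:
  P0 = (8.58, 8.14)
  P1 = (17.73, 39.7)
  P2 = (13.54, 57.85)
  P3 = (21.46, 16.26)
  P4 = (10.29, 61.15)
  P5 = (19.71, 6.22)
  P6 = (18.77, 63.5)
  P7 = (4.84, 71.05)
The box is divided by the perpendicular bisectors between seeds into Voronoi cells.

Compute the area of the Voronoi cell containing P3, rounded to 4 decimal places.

Area of P3's cell: 307.7750

1. box [0,29]×[0,75]: [(0, 0) (29, 0) (29, 75) (0, 75)]
2. ⊥bis P3·P0 via (15.02,12.2): [(0, 36.0248) (22.7113, 0) (29, 0) (29, 75) (0, 75)]  |A|=1765.9146
3. ⊥bis P3·P1 via (19.595,27.98): [(6.3959, 25.8796) (22.7113, 0) (29, 0) (29, 29.4766)]  |A|=414.5209
4. ⊥bis P3·P2 via (17.5,37.055): [(6.3959, 25.8796) (22.7113, 0) (29, 0) (29, 29.4766)]  |A|=414.5209
5. ⊥bis P3·P4 via (15.875,38.705): [(6.3959, 25.8796) (22.7113, 0) (29, 0) (29, 29.4766)]  |A|=414.5209
6. ⊥bis P3·P5 via (20.585,11.24): [(6.3959, 25.8796) (15.0129, 12.2112) (29, 9.7732) (29, 29.4766)]  |A|=307.775
7. ⊥bis P3·P6 via (20.115,39.88): [(6.3959, 25.8796) (15.0129, 12.2112) (29, 9.7732) (29, 29.4766)]  |A|=307.775
8. ⊥bis P3·P7 via (13.15,43.655): [(6.3959, 25.8796) (15.0129, 12.2112) (29, 9.7732) (29, 29.4766)]  |A|=307.775
9. canonical 4-gon: [(6.3959, 25.8796) (15.0129, 12.2112) (29, 9.7732) (29, 29.4766)]
10. shoelace: 307.775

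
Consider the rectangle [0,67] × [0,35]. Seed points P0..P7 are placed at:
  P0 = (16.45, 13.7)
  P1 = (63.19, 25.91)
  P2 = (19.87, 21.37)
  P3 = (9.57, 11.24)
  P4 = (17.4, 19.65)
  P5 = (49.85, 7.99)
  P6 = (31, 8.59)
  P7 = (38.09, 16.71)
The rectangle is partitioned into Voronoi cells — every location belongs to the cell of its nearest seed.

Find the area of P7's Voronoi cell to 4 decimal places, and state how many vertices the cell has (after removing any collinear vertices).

1. box [0,67]×[0,35]: [(0, 0) (67, 0) (67, 35) (0, 35)]
2. ⊥bis P7·P0 via (27.27,15.205): [(29.3849, 0) (67, 0) (67, 35) (24.5166, 35)]  |A|=1401.7227
3. ⊥bis P7·P1 via (50.64,21.31): [(29.3849, 0) (58.4508, 0) (45.6222, 35) (24.5166, 35)]  |A|=878
4. ⊥bis P7·P2 via (28.98,19.04): [(27.5269, 13.3584) (29.3849, 0) (58.4508, 0) (45.6222, 35) (33.062, 35)]  |A|=785.5325
5. ⊥bis P7·P3 via (23.83,13.975): [(27.5269, 13.3584) (29.3849, 0) (58.4508, 0) (45.6222, 35) (33.062, 35)]  |A|=785.5325
6. ⊥bis P7·P4 via (27.745,18.18): [(27.5269, 13.3584) (29.3849, 0) (58.4508, 0) (45.6222, 35) (33.062, 35)]  |A|=785.5325
7. ⊥bis P7·P5 via (43.97,12.35): [(27.5269, 13.3584) (29.3849, 0) (34.8125, 0) (50.6313, 21.3336) (45.6222, 35) (33.062, 35)]  |A|=533.3868
8. ⊥bis P7·P6 via (34.545,12.65): [(28.6599, 17.7886) (40.401, 7.5368) (50.6313, 21.3336) (45.6222, 35) (33.062, 35)]  |A|=400.5373
9. canonical 5-gon: [(28.6599, 17.7886) (40.401, 7.5368) (50.6313, 21.3336) (45.6222, 35) (33.062, 35)]
10. shoelace: 400.5373

Area of P7's cell: 400.5373 (5 vertices)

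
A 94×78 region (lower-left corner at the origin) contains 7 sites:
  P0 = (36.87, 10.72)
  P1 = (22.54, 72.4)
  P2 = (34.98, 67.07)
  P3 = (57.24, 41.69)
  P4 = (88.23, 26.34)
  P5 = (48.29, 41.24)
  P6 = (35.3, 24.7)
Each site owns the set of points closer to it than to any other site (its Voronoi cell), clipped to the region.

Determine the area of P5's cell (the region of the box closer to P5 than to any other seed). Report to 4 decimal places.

1. box [0,94]×[0,78]: [(0, 0) (94, 0) (94, 78) (0, 78)]
2. ⊥bis P5·P0 via (42.58,25.98): [(0, 41.9126) (94, 6.7396) (94, 78) (0, 78)]  |A|=5045.3447
3. ⊥bis P5·P1 via (35.415,56.82): [(11.9601, 37.4374) (94, 6.7396) (94, 78) (61.0449, 78)]  |A|=3591.4697
4. ⊥bis P5·P2 via (41.635,54.155): [(16.5453, 41.2265) (11.9601, 37.4374) (94, 6.7396) (94, 78) (87.9097, 78)]  |A|=3097.5123
5. ⊥bis P5·P3 via (52.765,41.465): [(51.862, 59.4249) (16.5453, 41.2265) (11.9601, 37.4374) (53.7538, 21.799)]  |A|=796.6577
6. ⊥bis P5·P4 via (68.26,33.79): [(51.862, 59.4249) (16.5453, 41.2265) (11.9601, 37.4374) (53.7538, 21.799)]  |A|=796.6577
7. ⊥bis P5·P6 via (41.795,32.97): [(53.6607, 23.6511) (51.862, 59.4249) (25.4437, 45.8118)]  |A|=484.7836
8. canonical 3-gon: [(53.6607, 23.6511) (51.862, 59.4249) (25.4437, 45.8118)]
9. shoelace: 484.7836

Area of P5's cell: 484.7836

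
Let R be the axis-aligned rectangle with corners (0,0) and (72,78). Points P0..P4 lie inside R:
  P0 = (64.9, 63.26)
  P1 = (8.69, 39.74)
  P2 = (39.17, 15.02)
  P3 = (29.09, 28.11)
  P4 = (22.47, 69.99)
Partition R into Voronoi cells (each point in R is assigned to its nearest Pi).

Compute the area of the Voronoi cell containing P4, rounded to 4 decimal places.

1. box [0,72]×[0,78]: [(0, 0) (72, 0) (72, 78) (0, 78)]
2. ⊥bis P4·P0 via (43.685,66.625): [(0, 0) (33.1173, 0) (45.4892, 78) (0, 78)]  |A|=3065.6561
3. ⊥bis P4·P1 via (15.58,54.865): [(0, 61.9623) (40.0515, 43.7173) (45.4892, 78) (0, 78)]  |A|=1100.9143
4. ⊥bis P4·P2 via (30.82,42.505): [(0, 61.9623) (37.9546, 44.6725) (40.3169, 45.3902) (45.4892, 78) (0, 78)]  |A|=1099.0337
5. ⊥bis P4·P3 via (25.78,49.05): [(0, 61.9623) (27.6843, 49.351) (41.2861, 51.5011) (45.4892, 78) (0, 78)]  |A|=1049.3051
6. canonical 5-gon: [(0, 61.9623) (27.6843, 49.351) (41.2861, 51.5011) (45.4892, 78) (0, 78)]
7. shoelace: 1049.3051

Area of P4's cell: 1049.3051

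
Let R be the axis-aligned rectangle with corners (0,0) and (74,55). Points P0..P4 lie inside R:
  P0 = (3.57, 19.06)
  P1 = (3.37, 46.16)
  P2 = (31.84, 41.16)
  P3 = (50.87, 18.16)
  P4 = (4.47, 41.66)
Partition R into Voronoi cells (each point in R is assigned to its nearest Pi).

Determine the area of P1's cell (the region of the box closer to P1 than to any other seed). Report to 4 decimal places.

Area of P1's cell: 184.3342

1. box [0,74]×[0,55]: [(0, 0) (74, 0) (74, 55) (0, 55)]
2. ⊥bis P1·P0 via (3.47,32.61): [(0, 32.5844) (74, 33.1305) (74, 55) (0, 55)]  |A|=1638.5484
3. ⊥bis P1·P2 via (17.605,43.66): [(0, 32.5844) (15.6802, 32.7001) (19.5966, 55) (0, 55)]  |A|=394.2411
4. ⊥bis P1·P3 via (27.12,32.16): [(0, 32.5844) (15.6802, 32.7001) (19.5966, 55) (0, 55)]  |A|=394.2411
5. ⊥bis P1·P4 via (3.92,43.91): [(0, 42.9518) (18.2647, 47.4165) (19.5966, 55) (0, 55)]  |A|=184.3342
6. canonical 4-gon: [(0, 42.9518) (18.2647, 47.4165) (19.5966, 55) (0, 55)]
7. shoelace: 184.3342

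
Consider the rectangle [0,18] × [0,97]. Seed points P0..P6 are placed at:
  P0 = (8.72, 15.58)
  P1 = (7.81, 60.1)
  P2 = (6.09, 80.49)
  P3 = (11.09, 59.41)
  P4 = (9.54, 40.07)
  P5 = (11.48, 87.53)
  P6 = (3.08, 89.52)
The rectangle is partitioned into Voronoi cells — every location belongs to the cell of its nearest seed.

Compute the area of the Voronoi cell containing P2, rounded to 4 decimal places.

Area of P2's cell: 213.8352

1. box [0,18]×[0,97]: [(0, 0) (18, 0) (18, 97) (0, 97)]
2. ⊥bis P2·P0 via (7.405,48.035): [(0, 47.735) (18, 48.4643) (18, 97) (0, 97)]  |A|=880.2067
3. ⊥bis P2·P1 via (6.95,70.295): [(0, 69.7087) (18, 71.2271) (18, 97) (0, 97)]  |A|=477.5773
4. ⊥bis P2·P3 via (8.59,69.95): [(0, 69.7087) (11.7525, 70.7001) (18, 72.182) (18, 97) (0, 97)]  |A|=474.5946
5. ⊥bis P2·P4 via (7.815,60.28): [(0, 69.7087) (11.7525, 70.7001) (18, 72.182) (18, 97) (0, 97)]  |A|=474.5946
6. ⊥bis P2·P5 via (8.785,84.01): [(0, 90.736) (0, 69.7087) (11.7525, 70.7001) (18, 72.182) (18, 76.9548)]  |A|=237.8116
7. ⊥bis P2·P6 via (4.585,85.005): [(6.6057, 85.6786) (0, 83.4767) (0, 69.7087) (11.7525, 70.7001) (18, 72.182) (18, 76.9548)]  |A|=213.8352
8. canonical 6-gon: [(6.6057, 85.6786) (0, 83.4767) (0, 69.7087) (11.7525, 70.7001) (18, 72.182) (18, 76.9548)]
9. shoelace: 213.8352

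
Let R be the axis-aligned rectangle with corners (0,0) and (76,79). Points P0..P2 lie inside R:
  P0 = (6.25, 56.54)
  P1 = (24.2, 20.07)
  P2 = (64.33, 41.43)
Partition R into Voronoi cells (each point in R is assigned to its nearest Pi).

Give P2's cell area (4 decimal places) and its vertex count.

Area of P2's cell: 2495.7708 (5 vertices)

1. box [0,76]×[0,79]: [(0, 0) (76, 0) (76, 79) (0, 79)]
2. ⊥bis P2·P0 via (35.29,48.985): [(22.5461, 0) (76, 0) (76, 79) (43.0987, 79)]  |A|=3411.0306
3. ⊥bis P2·P1 via (44.265,30.75): [(35.05, 48.0626) (60.6323, 0) (76, 0) (76, 79) (43.0987, 79)]  |A|=2495.7708
4. canonical 5-gon: [(35.05, 48.0626) (60.6323, 0) (76, 0) (76, 79) (43.0987, 79)]
5. shoelace: 2495.7708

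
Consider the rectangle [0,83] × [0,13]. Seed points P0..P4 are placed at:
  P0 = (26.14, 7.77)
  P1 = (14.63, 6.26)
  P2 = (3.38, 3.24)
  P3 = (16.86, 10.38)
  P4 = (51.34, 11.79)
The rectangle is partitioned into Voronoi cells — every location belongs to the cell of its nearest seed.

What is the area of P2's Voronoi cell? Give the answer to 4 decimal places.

1. box [0,83]×[0,13]: [(0, 0) (83, 0) (83, 13) (0, 13)]
2. ⊥bis P2·P0 via (14.76,5.505): [(0, 0) (15.8557, 0) (13.2682, 13) (0, 13)]  |A|=189.3055
3. ⊥bis P2·P1 via (9.005,4.75): [(0, 0) (10.2801, 0) (6.7903, 13) (0, 13)]  |A|=110.9579
4. ⊥bis P2·P3 via (10.12,6.81): [(0, 0) (10.2801, 0) (6.7903, 13) (0, 13)]  |A|=110.9579
5. ⊥bis P2·P4 via (27.36,7.515): [(0, 0) (10.2801, 0) (6.7903, 13) (0, 13)]  |A|=110.9579
6. canonical 4-gon: [(0, 0) (10.2801, 0) (6.7903, 13) (0, 13)]
7. shoelace: 110.9579

Area of P2's cell: 110.9579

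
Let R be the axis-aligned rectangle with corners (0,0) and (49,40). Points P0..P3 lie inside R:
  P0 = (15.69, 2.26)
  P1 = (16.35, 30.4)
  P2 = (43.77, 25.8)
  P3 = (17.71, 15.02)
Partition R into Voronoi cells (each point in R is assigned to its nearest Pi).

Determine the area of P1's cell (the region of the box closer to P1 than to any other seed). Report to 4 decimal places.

Area of P1's cell: 535.4028

1. box [0,49]×[0,40]: [(0, 0) (49, 0) (49, 40) (0, 40)]
2. ⊥bis P1·P0 via (16.02,16.33): [(0, 16.7057) (49, 15.5565) (49, 40) (0, 40)]  |A|=1169.5757
3. ⊥bis P1·P2 via (30.06,28.1): [(0, 16.7057) (28.0382, 16.0481) (32.0564, 40) (0, 40)]  |A|=710.4691
4. ⊥bis P1·P3 via (17.03,22.71): [(0, 21.2041) (29.3384, 23.7984) (32.0564, 40) (0, 40)]  |A|=535.4028
5. canonical 4-gon: [(0, 21.2041) (29.3384, 23.7984) (32.0564, 40) (0, 40)]
6. shoelace: 535.4028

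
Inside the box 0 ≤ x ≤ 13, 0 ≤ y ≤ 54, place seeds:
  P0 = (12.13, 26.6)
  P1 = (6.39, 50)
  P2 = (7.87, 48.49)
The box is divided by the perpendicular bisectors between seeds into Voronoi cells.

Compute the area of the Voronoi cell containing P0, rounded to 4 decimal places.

1. box [0,13]×[0,54]: [(0, 0) (13, 0) (13, 54) (0, 54)]
2. ⊥bis P0·P1 via (9.26,38.3): [(0, 36.0285) (0, 0) (13, 0) (13, 39.2174)]  |A|=489.0987
3. ⊥bis P0·P2 via (10,37.545): [(0, 35.5989) (0, 0) (13, 0) (13, 38.1288)]  |A|=479.2303
4. canonical 4-gon: [(0, 35.5989) (0, 0) (13, 0) (13, 38.1288)]
5. shoelace: 479.2303

Area of P0's cell: 479.2303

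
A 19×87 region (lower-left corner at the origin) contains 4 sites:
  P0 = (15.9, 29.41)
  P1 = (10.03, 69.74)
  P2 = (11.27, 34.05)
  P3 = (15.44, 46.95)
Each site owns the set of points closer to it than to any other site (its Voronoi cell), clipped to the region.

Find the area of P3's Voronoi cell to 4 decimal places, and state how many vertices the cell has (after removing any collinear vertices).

Area of P3's cell: 300.7873 (4 vertices)

1. box [0,19]×[0,87]: [(0, 0) (19, 0) (19, 87) (0, 87)]
2. ⊥bis P3·P0 via (15.67,38.18): [(0, 37.769) (19, 38.2673) (19, 87) (0, 87)]  |A|=930.6544
3. ⊥bis P3·P1 via (12.735,58.345): [(0, 55.3219) (0, 37.769) (19, 38.2673) (19, 59.8322)]  |A|=371.6186
4. ⊥bis P3·P2 via (13.355,40.5): [(0, 55.3219) (0, 44.8171) (19, 38.6752) (19, 59.8322)]  |A|=300.7873
5. canonical 4-gon: [(0, 55.3219) (0, 44.8171) (19, 38.6752) (19, 59.8322)]
6. shoelace: 300.7873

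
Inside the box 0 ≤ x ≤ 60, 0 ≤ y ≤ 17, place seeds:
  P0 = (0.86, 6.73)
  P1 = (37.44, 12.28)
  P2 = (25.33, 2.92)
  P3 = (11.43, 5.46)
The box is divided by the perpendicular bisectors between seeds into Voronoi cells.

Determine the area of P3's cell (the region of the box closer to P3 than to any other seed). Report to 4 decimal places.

1. box [0,60]×[0,17]: [(0, 0) (60, 0) (60, 17) (0, 17)]
2. ⊥bis P3·P0 via (6.145,6.095): [(5.4127, 0) (60, 0) (60, 17) (7.4553, 17)]  |A|=910.6226
3. ⊥bis P3·P1 via (24.435,8.87): [(5.4127, 0) (26.7608, 0) (22.3033, 17) (7.4553, 17)]  |A|=307.6669
4. ⊥bis P3·P2 via (18.38,4.19): [(5.4127, 0) (17.6143, 0) (20.7208, 17) (7.4553, 17)]  |A|=216.4715
5. canonical 4-gon: [(5.4127, 0) (17.6143, 0) (20.7208, 17) (7.4553, 17)]
6. shoelace: 216.4715

Area of P3's cell: 216.4715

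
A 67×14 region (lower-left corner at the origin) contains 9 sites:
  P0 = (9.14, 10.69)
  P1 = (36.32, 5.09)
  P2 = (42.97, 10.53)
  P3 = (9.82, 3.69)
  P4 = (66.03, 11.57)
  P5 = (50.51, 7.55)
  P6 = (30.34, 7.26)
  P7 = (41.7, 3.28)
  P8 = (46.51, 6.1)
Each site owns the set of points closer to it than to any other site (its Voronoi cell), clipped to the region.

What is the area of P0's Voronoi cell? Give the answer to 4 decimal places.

Area of P0's cell: 135.6731

1. box [0,67]×[0,14]: [(0, 0) (67, 0) (67, 14) (0, 14)]
2. ⊥bis P0·P1 via (22.73,7.89): [(0, 0) (21.1044, 0) (23.9889, 14) (0, 14)]  |A|=315.6528
3. ⊥bis P0·P2 via (26.055,10.61): [(0, 0) (21.1044, 0) (23.9889, 14) (0, 14)]  |A|=315.6528
4. ⊥bis P0·P3 via (9.48,7.19): [(0, 6.2691) (22.8534, 8.4891) (23.9889, 14) (0, 14)]  |A|=154.4387
5. ⊥bis P0·P4 via (37.585,11.13): [(0, 6.2691) (22.8534, 8.4891) (23.9889, 14) (0, 14)]  |A|=154.4387
6. ⊥bis P0·P5 via (29.825,9.12): [(0, 6.2691) (22.8534, 8.4891) (23.9889, 14) (0, 14)]  |A|=154.4387
7. ⊥bis P0·P6 via (19.74,8.975): [(0, 6.2691) (19.6104, 8.1741) (20.553, 14) (0, 14)]  |A|=135.6731
8. ⊥bis P0·P7 via (25.42,6.985): [(0, 6.2691) (19.6104, 8.1741) (20.553, 14) (0, 14)]  |A|=135.6731
9. ⊥bis P0·P8 via (27.825,8.395): [(0, 6.2691) (19.6104, 8.1741) (20.553, 14) (0, 14)]  |A|=135.6731
10. canonical 4-gon: [(0, 6.2691) (19.6104, 8.1741) (20.553, 14) (0, 14)]
11. shoelace: 135.6731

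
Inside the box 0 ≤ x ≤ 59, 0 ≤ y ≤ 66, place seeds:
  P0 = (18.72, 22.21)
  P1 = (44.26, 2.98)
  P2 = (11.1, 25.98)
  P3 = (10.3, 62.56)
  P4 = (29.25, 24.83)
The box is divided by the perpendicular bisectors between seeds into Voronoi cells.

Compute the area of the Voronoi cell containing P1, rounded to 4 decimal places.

1. box [0,59]×[0,66]: [(0, 0) (59, 0) (59, 66) (0, 66)]
2. ⊥bis P1·P0 via (31.49,12.595): [(22.0068, 0) (59, 0) (59, 49.1319)]  |A|=908.7748
3. ⊥bis P1·P2 via (27.68,14.48): [(22.0068, 0) (59, 0) (59, 49.1319)]  |A|=908.7748
4. ⊥bis P1·P3 via (27.28,32.77): [(22.0068, 0) (59, 0) (59, 49.1319)]  |A|=908.7748
5. ⊥bis P1·P4 via (36.755,13.905): [(27.8922, 7.8166) (22.0068, 0) (59, 0) (59, 29.1863)]  |A|=598.543
6. canonical 4-gon: [(27.8922, 7.8166) (22.0068, 0) (59, 0) (59, 29.1863)]
7. shoelace: 598.543

Area of P1's cell: 598.5430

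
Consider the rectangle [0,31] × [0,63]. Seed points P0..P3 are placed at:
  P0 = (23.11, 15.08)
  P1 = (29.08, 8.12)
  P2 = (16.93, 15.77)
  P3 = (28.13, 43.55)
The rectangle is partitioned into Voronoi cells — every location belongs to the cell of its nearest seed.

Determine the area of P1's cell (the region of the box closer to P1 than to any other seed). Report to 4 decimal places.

1. box [0,31]×[0,63]: [(0, 0) (31, 0) (31, 63) (0, 63)]
2. ⊥bis P1·P0 via (26.095,11.6): [(12.5714, 0) (31, 0) (31, 15.8073)]  |A|=145.6534
3. ⊥bis P1·P2 via (23.005,11.945): [(18.9043, 5.4321) (15.4841, 0) (31, 0) (31, 15.8073)]  |A|=137.7424
4. ⊥bis P1·P3 via (28.605,25.835): [(18.9043, 5.4321) (15.4841, 0) (31, 0) (31, 15.8073)]  |A|=137.7424
5. canonical 4-gon: [(18.9043, 5.4321) (15.4841, 0) (31, 0) (31, 15.8073)]
6. shoelace: 137.7424

Area of P1's cell: 137.7424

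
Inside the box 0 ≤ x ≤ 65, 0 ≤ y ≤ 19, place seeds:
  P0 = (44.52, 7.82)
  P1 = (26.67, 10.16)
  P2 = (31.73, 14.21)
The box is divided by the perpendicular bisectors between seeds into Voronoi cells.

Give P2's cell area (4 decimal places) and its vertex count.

1. box [0,65]×[0,19]: [(0, 0) (65, 0) (65, 19) (0, 19)]
2. ⊥bis P2·P0 via (38.125,11.015): [(0, 0) (32.6218, 0) (42.1144, 19) (0, 19)]  |A|=709.9938
3. ⊥bis P2·P1 via (29.2,12.185): [(35.0549, 4.87) (42.1144, 19) (23.7453, 19)]  |A|=129.7776
4. canonical 3-gon: [(35.0549, 4.87) (42.1144, 19) (23.7453, 19)]
5. shoelace: 129.7776

Area of P2's cell: 129.7776 (3 vertices)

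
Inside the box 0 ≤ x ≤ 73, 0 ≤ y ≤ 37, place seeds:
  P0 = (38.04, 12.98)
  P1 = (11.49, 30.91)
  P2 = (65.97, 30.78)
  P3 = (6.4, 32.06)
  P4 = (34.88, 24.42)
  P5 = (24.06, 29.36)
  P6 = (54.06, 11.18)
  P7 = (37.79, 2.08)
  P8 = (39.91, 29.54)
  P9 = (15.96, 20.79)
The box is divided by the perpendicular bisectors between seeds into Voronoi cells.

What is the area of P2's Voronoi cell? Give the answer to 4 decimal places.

1. box [0,73]×[0,37]: [(0, 0) (73, 0) (73, 37) (0, 37)]
2. ⊥bis P2·P0 via (52.005,21.88): [(65.9493, 0) (73, 0) (73, 37) (42.3689, 37)]  |A|=697.1133
3. ⊥bis P2·P1 via (38.73,30.845): [(65.9493, 0) (73, 0) (73, 37) (42.3689, 37)]  |A|=697.1133
4. ⊥bis P2·P3 via (36.185,31.42): [(65.9493, 0) (73, 0) (73, 37) (42.3689, 37)]  |A|=697.1133
5. ⊥bis P2·P4 via (50.425,27.6): [(51.4014, 22.8272) (65.9493, 0) (73, 0) (73, 37) (48.5021, 37)]  |A|=653.6512
6. ⊥bis P2·P5 via (45.015,30.07): [(51.4014, 22.8272) (65.9493, 0) (73, 0) (73, 37) (48.5021, 37)]  |A|=653.6512
7. ⊥bis P2·P6 via (60.015,20.98): [(50.6102, 26.6949) (73, 13.0896) (73, 37) (48.5021, 37)]  |A|=393.9018
8. ⊥bis P2·P7 via (51.88,16.43): [(50.6102, 26.6949) (73, 13.0896) (73, 37) (48.5021, 37)]  |A|=393.9018
9. ⊥bis P2·P8 via (52.94,30.16): [(53.1792, 25.1338) (73, 13.0896) (73, 37) (52.6145, 37)]  |A|=357.9107
10. ⊥bis P2·P9 via (40.965,25.785): [(53.1792, 25.1338) (73, 13.0896) (73, 37) (52.6145, 37)]  |A|=357.9107
11. canonical 4-gon: [(53.1792, 25.1338) (73, 13.0896) (73, 37) (52.6145, 37)]
12. shoelace: 357.9107

Area of P2's cell: 357.9107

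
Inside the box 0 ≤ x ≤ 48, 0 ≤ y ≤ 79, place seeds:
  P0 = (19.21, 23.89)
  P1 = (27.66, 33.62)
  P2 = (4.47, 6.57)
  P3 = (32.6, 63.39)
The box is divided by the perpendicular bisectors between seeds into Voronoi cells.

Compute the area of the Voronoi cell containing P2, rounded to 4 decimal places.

Area of P2's cell: 376.2512

1. box [0,48]×[0,79]: [(0, 0) (48, 0) (48, 79) (0, 79)]
2. ⊥bis P2·P0 via (11.84,15.23): [(0, 25.3063) (0, 0) (29.7358, 0)]  |A|=376.2512
3. ⊥bis P2·P1 via (16.065,20.095): [(0, 25.3063) (0, 0) (29.7358, 0)]  |A|=376.2512
4. ⊥bis P2·P3 via (18.535,34.98): [(0, 25.3063) (0, 0) (29.7358, 0)]  |A|=376.2512
5. canonical 3-gon: [(0, 25.3063) (0, 0) (29.7358, 0)]
6. shoelace: 376.2512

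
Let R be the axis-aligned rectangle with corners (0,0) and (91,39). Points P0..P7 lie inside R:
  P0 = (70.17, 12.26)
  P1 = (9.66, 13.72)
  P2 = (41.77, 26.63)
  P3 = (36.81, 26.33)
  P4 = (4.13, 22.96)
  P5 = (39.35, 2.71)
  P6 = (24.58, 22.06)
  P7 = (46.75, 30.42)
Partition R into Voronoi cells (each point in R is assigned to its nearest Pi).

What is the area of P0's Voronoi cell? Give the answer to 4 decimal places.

Area of P0's cell: 1218.2214

1. box [0,91]×[0,39]: [(0, 0) (91, 0) (91, 39) (0, 39)]
2. ⊥bis P0·P1 via (39.915,12.99): [(39.6016, 0) (91, 0) (91, 39) (40.5426, 39)]  |A|=1986.1891
3. ⊥bis P0·P2 via (55.97,19.445): [(46.1311, 0) (91, 0) (91, 39) (65.8646, 39)]  |A|=1365.0847
4. ⊥bis P0·P3 via (53.49,19.295): [(46.1311, 0) (91, 0) (91, 39) (65.8646, 39)]  |A|=1365.0847
5. ⊥bis P0·P4 via (37.15,17.61): [(46.1311, 0) (91, 0) (91, 39) (65.8646, 39)]  |A|=1365.0847
6. ⊥bis P0·P5 via (54.76,7.485): [(52.9211, 13.4194) (57.0793, 0) (91, 0) (91, 39) (65.8646, 39)]  |A|=1291.6253
7. ⊥bis P0·P6 via (47.375,17.16): [(52.9211, 13.4194) (57.0793, 0) (91, 0) (91, 39) (65.8646, 39)]  |A|=1291.6253
8. ⊥bis P0·P7 via (58.46,21.34): [(54.0532, 15.6568) (52.9211, 13.4194) (57.0793, 0) (91, 0) (91, 39) (72.1537, 39)]  |A|=1218.2214
9. canonical 6-gon: [(54.0532, 15.6568) (52.9211, 13.4194) (57.0793, 0) (91, 0) (91, 39) (72.1537, 39)]
10. shoelace: 1218.2214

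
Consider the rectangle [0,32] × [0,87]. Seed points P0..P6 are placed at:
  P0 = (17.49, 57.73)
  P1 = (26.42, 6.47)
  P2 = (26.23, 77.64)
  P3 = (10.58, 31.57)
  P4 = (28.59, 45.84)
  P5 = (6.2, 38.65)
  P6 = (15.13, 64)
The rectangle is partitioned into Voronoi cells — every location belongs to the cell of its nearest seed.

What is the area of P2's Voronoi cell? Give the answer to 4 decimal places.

1. box [0,32]×[0,87]: [(0, 0) (32, 0) (32, 87) (0, 87)]
2. ⊥bis P2·P0 via (21.86,67.685): [(0, 77.281) (32, 63.2338) (32, 87) (0, 87)]  |A|=535.7633
3. ⊥bis P2·P1 via (26.325,42.055): [(0, 77.281) (32, 63.2338) (32, 87) (0, 87)]  |A|=535.7633
4. ⊥bis P2·P3 via (18.405,54.605): [(0, 77.281) (32, 63.2338) (32, 87) (0, 87)]  |A|=535.7633
5. ⊥bis P2·P4 via (27.41,61.74): [(0, 77.281) (32, 63.2338) (32, 87) (0, 87)]  |A|=535.7633
6. ⊥bis P2·P5 via (16.215,58.145): [(0, 77.281) (32, 63.2338) (32, 87) (0, 87)]  |A|=535.7633
7. ⊥bis P2·P6 via (20.68,70.82): [(27.6623, 65.1379) (32, 63.2338) (32, 87) (0.7975, 87)]  |A|=392.6205
8. canonical 4-gon: [(27.6623, 65.1379) (32, 63.2338) (32, 87) (0.7975, 87)]
9. shoelace: 392.6205

Area of P2's cell: 392.6205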